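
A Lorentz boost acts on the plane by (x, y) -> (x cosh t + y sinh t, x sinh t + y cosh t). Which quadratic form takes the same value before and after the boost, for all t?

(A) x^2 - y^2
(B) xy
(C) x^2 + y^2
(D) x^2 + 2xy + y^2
A

Write x' = x cosh t + y sinh t, y' = x sinh t + y cosh t and substitute into each option:
(A) x^2 - y^2: (x cosh t + y sinh t)^2 - (x sinh t + y cosh t)^2 = x^2(cosh^2 t - sinh^2 t) + 2xy(cosh t sinh t - sinh t cosh t) + y^2(sinh^2 t - cosh^2 t) = x^2 - y^2   [invariant, using cosh^2 t - sinh^2 t = 1]
(B) xy: (x cosh t + y sinh t)(x sinh t + y cosh t) = xy(cosh^2 t + sinh^2 t) + (x^2 + y^2) sinh t cosh t = xy cosh 2t + (x^2 + y^2)(sinh 2t)/2   [not invariant for t != 0]
(C) x^2 + y^2: (x cosh t + y sinh t)^2 + (x sinh t + y cosh t)^2 = (x^2 + y^2)(cosh^2 t + sinh^2 t) + 4xy sinh t cosh t = (x^2 + y^2) cosh 2t + 2xy sinh 2t   [not invariant for t != 0]
(D) x^2 + 2xy + y^2: (x' + y')^2 with x' + y' = (x + y)(cosh t + sinh t) = (x + y)e^t, so it becomes (x + y)^2 e^(2t)   [not invariant for t != 0]

Only (A) x^2 - y^2 is unchanged; it is the Minkowski form preserved by Lorentz boosts, just as x^2 + y^2 is preserved by ordinary rotations.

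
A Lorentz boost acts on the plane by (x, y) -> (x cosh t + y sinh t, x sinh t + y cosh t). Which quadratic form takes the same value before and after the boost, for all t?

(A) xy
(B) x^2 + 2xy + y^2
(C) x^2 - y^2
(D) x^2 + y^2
C

Write x' = x cosh t + y sinh t, y' = x sinh t + y cosh t and substitute into each option:
(A) xy: (x cosh t + y sinh t)(x sinh t + y cosh t) = xy(cosh^2 t + sinh^2 t) + (x^2 + y^2) sinh t cosh t = xy cosh 2t + (x^2 + y^2)(sinh 2t)/2   [not invariant for t != 0]
(B) x^2 + 2xy + y^2: (x' + y')^2 with x' + y' = (x + y)(cosh t + sinh t) = (x + y)e^t, so it becomes (x + y)^2 e^(2t)   [not invariant for t != 0]
(C) x^2 - y^2: (x cosh t + y sinh t)^2 - (x sinh t + y cosh t)^2 = x^2(cosh^2 t - sinh^2 t) + 2xy(cosh t sinh t - sinh t cosh t) + y^2(sinh^2 t - cosh^2 t) = x^2 - y^2   [invariant, using cosh^2 t - sinh^2 t = 1]
(D) x^2 + y^2: (x cosh t + y sinh t)^2 + (x sinh t + y cosh t)^2 = (x^2 + y^2)(cosh^2 t + sinh^2 t) + 4xy sinh t cosh t = (x^2 + y^2) cosh 2t + 2xy sinh 2t   [not invariant for t != 0]

Only (C) x^2 - y^2 is unchanged; it is the Minkowski form preserved by Lorentz boosts, just as x^2 + y^2 is preserved by ordinary rotations.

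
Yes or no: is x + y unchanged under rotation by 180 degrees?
No

Applying rotation by 180 degrees: x' = x*cos(180 degrees) - y*sin(180 degrees) = -x, y' = x*sin(180 degrees) + y*cos(180 degrees) = -y

Substituting into x + y:
(-x) + (-y)
= -x - y

This differs from the original expression x + y, so it is NOT invariant.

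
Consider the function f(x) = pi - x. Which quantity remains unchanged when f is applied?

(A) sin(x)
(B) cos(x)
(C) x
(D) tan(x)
A

For f(x) = pi - x:
sin(pi - x) = sin(x), so sine is invariant under this transformation.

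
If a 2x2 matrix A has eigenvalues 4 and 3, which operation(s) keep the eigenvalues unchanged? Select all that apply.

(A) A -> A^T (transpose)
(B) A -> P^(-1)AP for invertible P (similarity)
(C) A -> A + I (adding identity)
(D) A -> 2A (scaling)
A and B

Eigenvalues are preserved by:
1. Similarity transformations: A -> P^(-1)AP (same characteristic polynomial)
2. Transpose: A^T has the same eigenvalues as A

Eigenvalues are NOT preserved by:
- Adding identity: eigenvalues become 4+1, 3+1
- Scaling: eigenvalues become 8, 6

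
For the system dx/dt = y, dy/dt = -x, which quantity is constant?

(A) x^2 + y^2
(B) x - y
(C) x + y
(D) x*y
A

A first integral I satisfies dI/dt = 0 along every solution. Differentiate each option and use the equation of motion:
(A) d/dt[x^2 + y^2] = 2x*dx/dt + 2y*dy/dt = 2x*y + 2y*(-x) = 0
(B) d/dt[x - y] = y - (-x) = x + y, not identically 0
(C) d/dt[x + y] = y + (-x) = y - x, not identically 0
(D) d/dt[x*y] = (dx/dt)y + x(dy/dt) = y^2 - x^2, not identically 0

Only (A) has zero time-derivative. So x^2 + y^2 (the squared radius; trajectories are circles) is the conserved quantity.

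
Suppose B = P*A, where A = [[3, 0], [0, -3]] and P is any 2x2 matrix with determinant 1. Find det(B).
-9

By the multiplicative property of determinants, det(B) = det(P*A) = det(P) * det(A) = det(A),
so the determinant is invariant under multiplication by any determinant-1 matrix; we just need det(A).

det(A) = (3)(-3) - (0)(0) = -9 - 0 = -9

Therefore det(B) = 1 * (-9) = -9.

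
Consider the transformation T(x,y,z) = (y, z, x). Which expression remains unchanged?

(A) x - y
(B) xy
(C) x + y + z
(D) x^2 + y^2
C

Apply T(x,y,z) = (y, z, x) to each option, i.e. replace (x, y, z) by the transformed coordinates.
Substitute the transformed coordinates into each option and compare with the original:
(A) x - y  ->  (y) - (z) = y - z   [differs from x - y: not invariant]
(B) xy  ->  (y)(z) = yz   [differs from xy: not invariant]
(C) x + y + z  ->  (y) + (z) + (x) = x + y + z   [equals x + y + z: invariant]
(D) x^2 + y^2  ->  (y)^2 + (z)^2 = y^2 + z^2   [differs from x^2 + y^2: not invariant]

Only option (C), x + y + z, is unchanged by the transformation.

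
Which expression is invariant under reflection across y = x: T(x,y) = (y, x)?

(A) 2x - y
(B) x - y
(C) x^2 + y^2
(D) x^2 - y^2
C

The map is reflection across y = x: T(x,y) = (y, x).
Substitute the transformed coordinates into each option and compare with the original:
(A) 2x - y  ->  2(y) - (x) = -x + 2y   [differs from 2x - y: not invariant]
(B) x - y  ->  (y) - (x) = -x + y   [differs from x - y: not invariant]
(C) x^2 + y^2  ->  (y)^2 + (x)^2 = x^2 + y^2   [equals x^2 + y^2: invariant]
(D) x^2 - y^2  ->  (y)^2 - (x)^2 = -x^2 + y^2   [differs from x^2 - y^2: not invariant]

Only option (C), x^2 + y^2, is unchanged by the transformation.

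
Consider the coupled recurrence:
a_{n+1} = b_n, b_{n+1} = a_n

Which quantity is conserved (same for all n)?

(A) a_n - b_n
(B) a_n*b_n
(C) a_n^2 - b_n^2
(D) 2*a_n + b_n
B

Replace a_n by a_{n+1} = b_n and b_n by b_{n+1} = a_n in each option and simplify:
(A) a_n - b_n  ->  (b_n) - (a_n) = -a_n + b_n   [not conserved]
(B) a_n*b_n  ->  (b_n)*(a_n) = a_n*b_n   [conserved]
(C) a_n^2 - b_n^2  ->  (b_n)^2 - (a_n)^2 = -a_n^2 + b_n^2   [not conserved]
(D) 2*a_n + b_n  ->  2*(b_n) + (a_n) = a_n + 2*b_n   [not conserved]

Only (B) a_n*b_n returns to itself after one step, so it is the conserved quantity.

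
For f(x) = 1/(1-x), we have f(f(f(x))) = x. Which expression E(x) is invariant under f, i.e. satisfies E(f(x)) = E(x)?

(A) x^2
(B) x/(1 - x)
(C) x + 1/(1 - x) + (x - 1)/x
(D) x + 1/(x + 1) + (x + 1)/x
C

Replace x by f(x) = 1/(1 - x) in each option and simplify. As a quick numerical cross-check, also compare E(4) with E(f(4)) = E(-1/3).

(A) x^2  ->  (1/(1 - x))^2 = (x - 1)^(-2); check: E(4) = 16 but E(-1/3) = 1/9.   [not invariant]
(B) x/(1 - x)  ->  (1/(1 - x))/(1 - (1/(1 - x))) = -1/x; check: E(4) = -4/3 but E(-1/3) = -1/4.   [not invariant]
(C) x + 1/(1 - x) + (x - 1)/x  ->  (1/(1 - x)) + 1/(1 - (1/(1 - x))) + ((1/(1 - x)) - 1)/(1/(1 - x)), which simplifies back to x + 1/(1 - x) + (x - 1)/x; check: E(4) = 53/12, E(-1/3) = 53/12.   [invariant]
(D) x + 1/(x + 1) + (x + 1)/x  ->  (1/(1 - x)) + 1/((1/(1 - x)) + 1) + ((1/(1 - x)) + 1)/(1/(1 - x)) = (-x^3 + 6x^2 - 11x + 7)/(x^2 - 3x + 2); check: E(4) = 109/20 but E(-1/3) = -5/6.   [not invariant]

Only (C) is unchanged. Indeed f(f(x)) = 1/(1 - 1/(1-x)) = (1-x)/(-x) = (x-1)/x, so E(x) = x + f(x) + f(f(x)) is the sum over the whole 3-cycle; applying f just permutes the three terms cyclically (x -> f(x) -> f(f(x)) -> x), leaving the sum unchanged.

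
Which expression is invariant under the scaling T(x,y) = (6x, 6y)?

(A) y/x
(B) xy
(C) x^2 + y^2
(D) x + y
A

Under the uniform scaling T(x,y) = (6x, 6y):
Substitute the transformed coordinates into each option and compare with the original:
(A) y/x  ->  (6y)/(6x) = y/x   [equals y/x: invariant]
(B) xy  ->  (6x)(6y) = 36xy   [differs from xy: not invariant]
(C) x^2 + y^2  ->  (6x)^2 + (6y)^2 = 36x^2 + 36y^2   [differs from x^2 + y^2: not invariant]
(D) x + y  ->  (6x) + (6y) = 6x + 6y   [differs from x + y: not invariant]

Only option (A), y/x, is unchanged by the transformation.
The common factor 6 cancels in a ratio of coordinates, while sums, products and sums of squares pick up factors of 6 or 36.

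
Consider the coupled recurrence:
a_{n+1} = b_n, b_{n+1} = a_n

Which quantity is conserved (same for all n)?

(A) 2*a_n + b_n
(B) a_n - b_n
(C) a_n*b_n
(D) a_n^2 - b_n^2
C

Replace a_n by a_{n+1} = b_n and b_n by b_{n+1} = a_n in each option and simplify:
(A) 2*a_n + b_n  ->  2*(b_n) + (a_n) = a_n + 2*b_n   [not conserved]
(B) a_n - b_n  ->  (b_n) - (a_n) = -a_n + b_n   [not conserved]
(C) a_n*b_n  ->  (b_n)*(a_n) = a_n*b_n   [conserved]
(D) a_n^2 - b_n^2  ->  (b_n)^2 - (a_n)^2 = -a_n^2 + b_n^2   [not conserved]

Only (C) a_n*b_n returns to itself after one step, so it is the conserved quantity.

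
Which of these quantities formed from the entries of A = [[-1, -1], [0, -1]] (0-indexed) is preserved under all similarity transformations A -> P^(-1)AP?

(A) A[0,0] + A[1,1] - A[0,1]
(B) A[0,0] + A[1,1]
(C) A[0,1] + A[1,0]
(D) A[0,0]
B

A[0,0] + A[1,1] is the trace of A. By the cyclic property of the trace, tr(P^(-1)AP) = tr(APP^(-1)) = tr(A), so it is the same for every matrix similar to A.

The other combinations are not similarity invariants. For example, take P = [[1, 1], [1, 2]] (det P = 1), so P^(-1) = [[2, -1], [-1, 1]] and
B = P^(-1)AP = [[-3, -4], [1, 1]].
Evaluating each option on A and on B:
(A) A[0,0] + A[1,1] - A[0,1]: -1 for A, 2 for B -> changes
(B) A[0,0] + A[1,1]: -2 for A, -2 for B -> unchanged
(C) A[0,1] + A[1,0]: -1 for A, -3 for B -> changes
(D) A[0,0]: -1 for A, -3 for B -> changes

Only (B) A[0,0] + A[1,1] = -2 survives (and it does so for every P, not just this one), so it is the invariant.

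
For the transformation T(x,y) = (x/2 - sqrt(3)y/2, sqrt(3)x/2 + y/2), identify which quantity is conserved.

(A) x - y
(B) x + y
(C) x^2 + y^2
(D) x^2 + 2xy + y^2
C

An expression E(x,y) is invariant under T if E(T(x,y)) = E(x,y). Here T(x,y) = (x/2 - sqrt(3)y/2, sqrt(3)x/2 + y/2).
Substitute the transformed coordinates into each option and compare with the original:
(A) x - y  ->  (x/2 - sqrt(3)y/2) - (sqrt(3)x/2 + y/2) = -sqrt(3)x/2 + x/2 - sqrt(3)y/2 - y/2   [differs from x - y: not invariant]
(B) x + y  ->  (x/2 - sqrt(3)y/2) + (sqrt(3)x/2 + y/2) = x/2 + sqrt(3)x/2 - sqrt(3)y/2 + y/2   [differs from x + y: not invariant]
(C) x^2 + y^2  ->  (x/2 - sqrt(3)y/2)^2 + (sqrt(3)x/2 + y/2)^2 = x^2 + y^2   [equals x^2 + y^2: invariant]
(D) x^2 + 2xy + y^2  ->  (x/2 - sqrt(3)y/2)^2 + 2(x/2 - sqrt(3)y/2)(sqrt(3)x/2 + y/2) + (sqrt(3)x/2 + y/2)^2 = sqrt(3)x^2/2 + x^2 - xy - sqrt(3)y^2/2 + y^2   [differs from x^2 + 2xy + y^2: not invariant]

Only option (C), x^2 + y^2, is unchanged by the transformation.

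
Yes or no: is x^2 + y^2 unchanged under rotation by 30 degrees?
Yes

Applying rotation by 30 degrees: x' = x*cos(30 degrees) - y*sin(30 degrees) = sqrt(3)x/2 - y/2, y' = x*sin(30 degrees) + y*cos(30 degrees) = x/2 + sqrt(3)y/2

Substituting into x^2 + y^2:
(sqrt(3)x/2 - y/2)^2 + (x/2 + sqrt(3)y/2)^2
= x^2 + y^2

This equals the original expression x^2 + y^2, so it IS invariant.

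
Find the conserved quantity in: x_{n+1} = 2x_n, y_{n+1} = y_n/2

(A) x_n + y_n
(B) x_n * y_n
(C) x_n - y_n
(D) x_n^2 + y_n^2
B

For the recurrence x_{n+1} = 2x_n, y_{n+1} = y_n/2:

x_{n+1} * y_{n+1} = (2x_n) * (y_n/2) = x_n * y_n
The product is conserved.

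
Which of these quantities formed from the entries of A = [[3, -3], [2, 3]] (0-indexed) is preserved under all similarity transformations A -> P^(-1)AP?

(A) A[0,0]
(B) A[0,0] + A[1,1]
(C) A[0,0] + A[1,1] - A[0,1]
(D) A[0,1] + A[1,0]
B

A[0,0] + A[1,1] is the trace of A. By the cyclic property of the trace, tr(P^(-1)AP) = tr(APP^(-1)) = tr(A), so it is the same for every matrix similar to A.

The other combinations are not similarity invariants. For example, take P = [[2, 1], [1, 1]] (det P = 1), so P^(-1) = [[1, -1], [-1, 2]] and
B = P^(-1)AP = [[-4, -5], [11, 10]].
Evaluating each option on A and on B:
(A) A[0,0]: 3 for A, -4 for B -> changes
(B) A[0,0] + A[1,1]: 6 for A, 6 for B -> unchanged
(C) A[0,0] + A[1,1] - A[0,1]: 9 for A, 11 for B -> changes
(D) A[0,1] + A[1,0]: -1 for A, 6 for B -> changes

Only (B) A[0,0] + A[1,1] = 6 survives (and it does so for every P, not just this one), so it is the invariant.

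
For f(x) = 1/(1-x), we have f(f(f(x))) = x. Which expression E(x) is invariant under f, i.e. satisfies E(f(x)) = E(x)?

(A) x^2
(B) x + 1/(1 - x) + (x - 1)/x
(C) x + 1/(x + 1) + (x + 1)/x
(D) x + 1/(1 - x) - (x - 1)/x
B

Replace x by f(x) = 1/(1 - x) in each option and simplify. As a quick numerical cross-check, also compare E(3) with E(f(3)) = E(-1/2).

(A) x^2  ->  (1/(1 - x))^2 = (x - 1)^(-2); check: E(3) = 9 but E(-1/2) = 1/4.   [not invariant]
(B) x + 1/(1 - x) + (x - 1)/x  ->  (1/(1 - x)) + 1/(1 - (1/(1 - x))) + ((1/(1 - x)) - 1)/(1/(1 - x)), which simplifies back to x + 1/(1 - x) + (x - 1)/x; check: E(3) = 19/6, E(-1/2) = 19/6.   [invariant]
(C) x + 1/(x + 1) + (x + 1)/x  ->  (1/(1 - x)) + 1/((1/(1 - x)) + 1) + ((1/(1 - x)) + 1)/(1/(1 - x)) = (-x^3 + 6x^2 - 11x + 7)/(x^2 - 3x + 2); check: E(3) = 55/12 but E(-1/2) = 1/2.   [not invariant]
(D) x + 1/(1 - x) - (x - 1)/x  ->  (1/(1 - x)) + 1/(1 - (1/(1 - x))) - ((1/(1 - x)) - 1)/(1/(1 - x)) = (x^2(1 - x) - x + (x - 1)^2)/(x(x - 1)); check: E(3) = 11/6 but E(-1/2) = -17/6.   [not invariant]

Only (B) is unchanged. Indeed f(f(x)) = 1/(1 - 1/(1-x)) = (1-x)/(-x) = (x-1)/x, so E(x) = x + f(x) + f(f(x)) is the sum over the whole 3-cycle; applying f just permutes the three terms cyclically (x -> f(x) -> f(f(x)) -> x), leaving the sum unchanged.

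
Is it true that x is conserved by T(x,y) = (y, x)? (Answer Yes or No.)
No

Substitute T(x,y) = (y, x) into the expression and compare with the original.

Original: x
After applying T: (y) = y

This differs from the original x (difference: -x + y), so the expression is NOT invariant.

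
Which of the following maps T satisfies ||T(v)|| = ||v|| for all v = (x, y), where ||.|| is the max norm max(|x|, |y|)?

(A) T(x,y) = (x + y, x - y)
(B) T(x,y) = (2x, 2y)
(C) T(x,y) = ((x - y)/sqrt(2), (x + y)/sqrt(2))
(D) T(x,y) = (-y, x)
D

A transformation preserves a norm if ||T(v)|| = ||v|| for every v; a single vector where the norm changes rules an option out.

(A) T(x,y) = (x + y, x - y): v = (1, 1) has norm max(|1|, |1|) = 1, but T(v) = (2, 0) has norm 2 -- not preserved.
(B) T(x,y) = (2x, 2y): v = (1, 0) has norm max(|1|, |0|) = 1, but T(v) = (2, 0) has norm 2 -- not preserved.
(C) T(x,y) = ((x - y)/sqrt(2), (x + y)/sqrt(2)): v = (1, 0) has norm max(|1|, |0|) = 1, but T(v) = (sqrt(2)/2, sqrt(2)/2) has norm sqrt(2)/2 -- not preserved.
(D) T(x,y) = (-y, x): preserves the norm -- it only permutes the coordinates and/or flips signs, which leaves max(|x|, |y|) unchanged.

Therefore the answer is (D).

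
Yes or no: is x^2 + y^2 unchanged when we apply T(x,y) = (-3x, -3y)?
No

Substitute T(x,y) = (-3x, -3y) into the expression and compare with the original.

Original: x^2 + y^2
After applying T: (-3x)^2 + (-3y)^2 = 9x^2 + 9y^2

This differs from the original x^2 + y^2 (difference: 8x^2 + 8y^2), so the expression is NOT invariant.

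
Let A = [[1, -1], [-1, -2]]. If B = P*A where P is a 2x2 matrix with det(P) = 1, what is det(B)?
-3

By the multiplicative property of determinants, det(B) = det(P*A) = det(P) * det(A) = det(A),
so the determinant is invariant under multiplication by any determinant-1 matrix; we just need det(A).

det(A) = (1)(-2) - (-1)(-1) = -2 - 1 = -3

Therefore det(B) = 1 * (-3) = -3.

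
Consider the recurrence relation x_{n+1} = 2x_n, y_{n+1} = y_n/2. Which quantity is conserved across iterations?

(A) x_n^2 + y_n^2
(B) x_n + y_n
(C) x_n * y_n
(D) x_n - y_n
C

For the recurrence x_{n+1} = 2x_n, y_{n+1} = y_n/2:

x_{n+1} * y_{n+1} = (2x_n) * (y_n/2) = x_n * y_n
The product is conserved.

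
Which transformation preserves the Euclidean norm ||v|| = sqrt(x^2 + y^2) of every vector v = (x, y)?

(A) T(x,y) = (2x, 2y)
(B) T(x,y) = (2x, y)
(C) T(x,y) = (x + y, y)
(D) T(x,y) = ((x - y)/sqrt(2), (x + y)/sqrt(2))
D

A transformation preserves a norm if ||T(v)|| = ||v|| for every v; a single vector where the norm changes rules an option out.

(A) T(x,y) = (2x, 2y): v = (1, 0) has norm sqrt((1)^2 + (0)^2) = 1, but T(v) = (2, 0) has norm 2 -- not preserved.
(B) T(x,y) = (2x, y): v = (1, 0) has norm sqrt((1)^2 + (0)^2) = 1, but T(v) = (2, 0) has norm 2 -- not preserved.
(C) T(x,y) = (x + y, y): v = (0, 1) has norm sqrt((0)^2 + (1)^2) = 1, but T(v) = (1, 1) has norm sqrt(2) -- not preserved.
(D) T(x,y) = ((x - y)/sqrt(2), (x + y)/sqrt(2)): preserves the norm -- it is an orthogonal map (a rotation/reflection), and (sqrt(2)(x - y)/2)^2 + (sqrt(2)(x + y)/2)^2 simplifies to x^2 + y^2.

Therefore the answer is (D).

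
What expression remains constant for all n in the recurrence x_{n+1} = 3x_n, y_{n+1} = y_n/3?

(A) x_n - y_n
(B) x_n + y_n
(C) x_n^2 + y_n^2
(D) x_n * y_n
D

For the recurrence x_{n+1} = 3x_n, y_{n+1} = y_n/3:

x_{n+1} * y_{n+1} = (3x_n) * (y_n/3) = x_n * y_n
The product is conserved.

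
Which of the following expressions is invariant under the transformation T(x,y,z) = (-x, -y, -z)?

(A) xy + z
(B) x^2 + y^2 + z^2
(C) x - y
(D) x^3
B

Apply T(x,y,z) = (-x, -y, -z) to each option, i.e. replace (x, y, z) by the transformed coordinates.
Substitute the transformed coordinates into each option and compare with the original:
(A) xy + z  ->  (-x)(-y) + (-z) = xy - z   [differs from xy + z: not invariant]
(B) x^2 + y^2 + z^2  ->  (-x)^2 + (-y)^2 + (-z)^2 = x^2 + y^2 + z^2   [equals x^2 + y^2 + z^2: invariant]
(C) x - y  ->  (-x) - (-y) = -x + y   [differs from x - y: not invariant]
(D) x^3  ->  (-x)^3 = -x^3   [differs from x^3: not invariant]

Only option (B), x^2 + y^2 + z^2, is unchanged by the transformation.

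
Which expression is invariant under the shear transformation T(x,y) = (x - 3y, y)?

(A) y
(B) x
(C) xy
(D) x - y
A

Under the shear T(x,y) = (x - 3y, y):
Substitute the transformed coordinates into each option and compare with the original:
(A) y  ->  (y) = y   [equals y: invariant]
(B) x  ->  (x - 3y) = x - 3y   [differs from x: not invariant]
(C) xy  ->  (x - 3y)(y) = xy - 3y^2   [differs from xy: not invariant]
(D) x - y  ->  (x - 3y) - (y) = x - 4y   [differs from x - y: not invariant]

Only option (A), y, is unchanged by the transformation.
A horizontal shear moves points parallel to the x-axis, so the y-coordinate (and any function of y alone) is unchanged.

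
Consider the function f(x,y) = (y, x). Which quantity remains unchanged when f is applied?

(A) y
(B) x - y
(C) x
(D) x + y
D

For f(x,y) = (y, x):
After applying f: x' = y, y' = x. So x' + y' = y + x = x + y.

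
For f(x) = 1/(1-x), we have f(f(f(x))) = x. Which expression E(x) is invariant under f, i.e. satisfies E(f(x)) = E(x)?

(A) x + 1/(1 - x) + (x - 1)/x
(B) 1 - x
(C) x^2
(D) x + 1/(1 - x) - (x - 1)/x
A

Replace x by f(x) = 1/(1 - x) in each option and simplify. As a quick numerical cross-check, also compare E(4) with E(f(4)) = E(-1/3).

(A) x + 1/(1 - x) + (x - 1)/x  ->  (1/(1 - x)) + 1/(1 - (1/(1 - x))) + ((1/(1 - x)) - 1)/(1/(1 - x)), which simplifies back to x + 1/(1 - x) + (x - 1)/x; check: E(4) = 53/12, E(-1/3) = 53/12.   [invariant]
(B) 1 - x  ->  1 - (1/(1 - x)) = x/(x - 1); check: E(4) = -3 but E(-1/3) = 4/3.   [not invariant]
(C) x^2  ->  (1/(1 - x))^2 = (x - 1)^(-2); check: E(4) = 16 but E(-1/3) = 1/9.   [not invariant]
(D) x + 1/(1 - x) - (x - 1)/x  ->  (1/(1 - x)) + 1/(1 - (1/(1 - x))) - ((1/(1 - x)) - 1)/(1/(1 - x)) = (x^2(1 - x) - x + (x - 1)^2)/(x(x - 1)); check: E(4) = 35/12 but E(-1/3) = -43/12.   [not invariant]

Only (A) is unchanged. Indeed f(f(x)) = 1/(1 - 1/(1-x)) = (1-x)/(-x) = (x-1)/x, so E(x) = x + f(x) + f(f(x)) is the sum over the whole 3-cycle; applying f just permutes the three terms cyclically (x -> f(x) -> f(f(x)) -> x), leaving the sum unchanged.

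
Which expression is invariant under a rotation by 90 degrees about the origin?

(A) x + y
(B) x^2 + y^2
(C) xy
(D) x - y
B

A rotation by 90 degrees sends (x, y) to (-y, x).
Substitute the transformed coordinates into each option and compare with the original:
(A) x + y  ->  (-y) + (x) = x - y   [differs from x + y: not invariant]
(B) x^2 + y^2  ->  (-y)^2 + (x)^2 = x^2 + y^2   [equals x^2 + y^2: invariant]
(C) xy  ->  (-y)(x) = -xy   [differs from xy: not invariant]
(D) x - y  ->  (-y) - (x) = -x - y   [differs from x - y: not invariant]

Only option (B), x^2 + y^2, is unchanged by the transformation.
Geometrically, x^2 + y^2 is the squared distance from the origin, which every rotation about the origin preserves.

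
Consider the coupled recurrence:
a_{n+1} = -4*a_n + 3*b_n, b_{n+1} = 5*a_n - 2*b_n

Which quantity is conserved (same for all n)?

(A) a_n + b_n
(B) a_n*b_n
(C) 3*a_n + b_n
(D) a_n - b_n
A

Replace a_n by a_{n+1} = -4*a_n + 3*b_n and b_n by b_{n+1} = 5*a_n - 2*b_n in each option and simplify:
(A) a_n + b_n  ->  (-4*a_n + 3*b_n) + (5*a_n - 2*b_n) = a_n + b_n   [conserved]
(B) a_n*b_n  ->  (-4*a_n + 3*b_n)*(5*a_n - 2*b_n) = -20*a_n^2 + 23*a_n*b_n - 6*b_n^2   [not conserved]
(C) 3*a_n + b_n  ->  3*(-4*a_n + 3*b_n) + (5*a_n - 2*b_n) = -7*a_n + 7*b_n   [not conserved]
(D) a_n - b_n  ->  (-4*a_n + 3*b_n) - (5*a_n - 2*b_n) = -9*a_n + 5*b_n   [not conserved]

Only (A) a_n + b_n returns to itself after one step, so it is the conserved quantity.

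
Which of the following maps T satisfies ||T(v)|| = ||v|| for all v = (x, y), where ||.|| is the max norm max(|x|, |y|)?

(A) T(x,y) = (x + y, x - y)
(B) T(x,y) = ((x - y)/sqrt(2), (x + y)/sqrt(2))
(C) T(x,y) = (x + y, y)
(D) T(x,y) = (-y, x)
D

A transformation preserves a norm if ||T(v)|| = ||v|| for every v; a single vector where the norm changes rules an option out.

(A) T(x,y) = (x + y, x - y): v = (1, 1) has norm max(|1|, |1|) = 1, but T(v) = (2, 0) has norm 2 -- not preserved.
(B) T(x,y) = ((x - y)/sqrt(2), (x + y)/sqrt(2)): v = (1, 0) has norm max(|1|, |0|) = 1, but T(v) = (sqrt(2)/2, sqrt(2)/2) has norm sqrt(2)/2 -- not preserved.
(C) T(x,y) = (x + y, y): v = (1, 1) has norm max(|1|, |1|) = 1, but T(v) = (2, 1) has norm 2 -- not preserved.
(D) T(x,y) = (-y, x): preserves the norm -- it only permutes the coordinates and/or flips signs, which leaves max(|x|, |y|) unchanged.

Therefore the answer is (D).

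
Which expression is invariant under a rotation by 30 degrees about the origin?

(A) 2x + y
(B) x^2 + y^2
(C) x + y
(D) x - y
B

A rotation by 30 degrees sends (x, y) to (sqrt(3)x/2 - y/2, x/2 + sqrt(3)y/2).
Substitute the transformed coordinates into each option and compare with the original:
(A) 2x + y  ->  2(sqrt(3)x/2 - y/2) + (x/2 + sqrt(3)y/2) = x/2 + sqrt(3)x - y + sqrt(3)y/2   [differs from 2x + y: not invariant]
(B) x^2 + y^2  ->  (sqrt(3)x/2 - y/2)^2 + (x/2 + sqrt(3)y/2)^2 = x^2 + y^2   [equals x^2 + y^2: invariant]
(C) x + y  ->  (sqrt(3)x/2 - y/2) + (x/2 + sqrt(3)y/2) = x/2 + sqrt(3)x/2 - y/2 + sqrt(3)y/2   [differs from x + y: not invariant]
(D) x - y  ->  (sqrt(3)x/2 - y/2) - (x/2 + sqrt(3)y/2) = -x/2 + sqrt(3)x/2 - sqrt(3)y/2 - y/2   [differs from x - y: not invariant]

Only option (B), x^2 + y^2, is unchanged by the transformation.
Geometrically, x^2 + y^2 is the squared distance from the origin, which every rotation about the origin preserves.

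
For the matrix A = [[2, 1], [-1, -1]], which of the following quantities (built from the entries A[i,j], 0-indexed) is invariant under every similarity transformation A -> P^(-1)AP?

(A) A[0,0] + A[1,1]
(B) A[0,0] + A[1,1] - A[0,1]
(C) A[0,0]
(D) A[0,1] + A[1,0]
A

A[0,0] + A[1,1] is the trace of A. By the cyclic property of the trace, tr(P^(-1)AP) = tr(APP^(-1)) = tr(A), so it is the same for every matrix similar to A.

The other combinations are not similarity invariants. For example, take P = [[2, 1], [1, 1]] (det P = 1), so P^(-1) = [[1, -1], [-1, 2]] and
B = P^(-1)AP = [[8, 5], [-11, -7]].
Evaluating each option on A and on B:
(A) A[0,0] + A[1,1]: 1 for A, 1 for B -> unchanged
(B) A[0,0] + A[1,1] - A[0,1]: 0 for A, -4 for B -> changes
(C) A[0,0]: 2 for A, 8 for B -> changes
(D) A[0,1] + A[1,0]: 0 for A, -6 for B -> changes

Only (A) A[0,0] + A[1,1] = 1 survives (and it does so for every P, not just this one), so it is the invariant.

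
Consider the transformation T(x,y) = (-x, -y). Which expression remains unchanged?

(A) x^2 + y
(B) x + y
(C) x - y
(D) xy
D

An expression E(x,y) is invariant under T if E(T(x,y)) = E(x,y). Here T(x,y) = (-x, -y).
Substitute the transformed coordinates into each option and compare with the original:
(A) x^2 + y  ->  (-x)^2 + (-y) = x^2 - y   [differs from x^2 + y: not invariant]
(B) x + y  ->  (-x) + (-y) = -x - y   [differs from x + y: not invariant]
(C) x - y  ->  (-x) - (-y) = -x + y   [differs from x - y: not invariant]
(D) xy  ->  (-x)(-y) = xy   [equals xy: invariant]

Only option (D), xy, is unchanged by the transformation.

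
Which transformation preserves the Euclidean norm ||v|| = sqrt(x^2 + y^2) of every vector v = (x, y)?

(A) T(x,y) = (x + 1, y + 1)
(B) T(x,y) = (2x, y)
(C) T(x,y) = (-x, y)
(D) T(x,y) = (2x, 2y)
C

A transformation preserves a norm if ||T(v)|| = ||v|| for every v; a single vector where the norm changes rules an option out.

(A) T(x,y) = (x + 1, y + 1): v = (1, 0) has norm sqrt((1)^2 + (0)^2) = 1, but T(v) = (2, 1) has norm sqrt(5) -- not preserved.
(B) T(x,y) = (2x, y): v = (1, 0) has norm sqrt((1)^2 + (0)^2) = 1, but T(v) = (2, 0) has norm 2 -- not preserved.
(C) T(x,y) = (-x, y): preserves the norm -- it is an orthogonal map (a rotation/reflection), and (-x)^2 + (y)^2 simplifies to x^2 + y^2.
(D) T(x,y) = (2x, 2y): v = (1, 0) has norm sqrt((1)^2 + (0)^2) = 1, but T(v) = (2, 0) has norm 2 -- not preserved.

Therefore the answer is (C).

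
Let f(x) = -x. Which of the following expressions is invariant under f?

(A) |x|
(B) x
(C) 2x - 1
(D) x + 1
A

For f(x) = -x:
Applying f replaces x by -x. Since |-x| = |x|, the absolute value is unchanged by f, whereas x -> -x, 2x - 1 -> -2x - 1 and x + 1 -> -x + 1 all change.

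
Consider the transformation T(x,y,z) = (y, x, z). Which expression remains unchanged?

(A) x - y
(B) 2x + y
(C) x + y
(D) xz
C

Apply T(x,y,z) = (y, x, z) to each option, i.e. replace (x, y, z) by the transformed coordinates.
Substitute the transformed coordinates into each option and compare with the original:
(A) x - y  ->  (y) - (x) = -x + y   [differs from x - y: not invariant]
(B) 2x + y  ->  2(y) + (x) = x + 2y   [differs from 2x + y: not invariant]
(C) x + y  ->  (y) + (x) = x + y   [equals x + y: invariant]
(D) xz  ->  (y)(z) = yz   [differs from xz: not invariant]

Only option (C), x + y, is unchanged by the transformation.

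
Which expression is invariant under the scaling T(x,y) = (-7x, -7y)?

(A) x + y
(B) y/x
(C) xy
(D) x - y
B

Under the uniform scaling T(x,y) = (-7x, -7y):
Substitute the transformed coordinates into each option and compare with the original:
(A) x + y  ->  (-7x) + (-7y) = -7x - 7y   [differs from x + y: not invariant]
(B) y/x  ->  (-7y)/(-7x) = y/x   [equals y/x: invariant]
(C) xy  ->  (-7x)(-7y) = 49xy   [differs from xy: not invariant]
(D) x - y  ->  (-7x) - (-7y) = -7x + 7y   [differs from x - y: not invariant]

Only option (B), y/x, is unchanged by the transformation.
The common factor -7 cancels in a ratio of coordinates, while sums, products and sums of squares pick up factors of -7 or 49.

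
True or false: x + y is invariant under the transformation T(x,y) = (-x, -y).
False

Substitute T(x,y) = (-x, -y) into the expression and compare with the original.

Original: x + y
After applying T: (-x) + (-y) = -x - y

This differs from the original x + y (difference: -2x - 2y), so the expression is NOT invariant.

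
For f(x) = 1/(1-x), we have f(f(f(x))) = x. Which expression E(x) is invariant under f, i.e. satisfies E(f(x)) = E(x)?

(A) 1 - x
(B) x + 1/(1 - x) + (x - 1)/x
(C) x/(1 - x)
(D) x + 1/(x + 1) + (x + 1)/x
B

Replace x by f(x) = 1/(1 - x) in each option and simplify. As a quick numerical cross-check, also compare E(5) with E(f(5)) = E(-1/4).

(A) 1 - x  ->  1 - (1/(1 - x)) = x/(x - 1); check: E(5) = -4 but E(-1/4) = 5/4.   [not invariant]
(B) x + 1/(1 - x) + (x - 1)/x  ->  (1/(1 - x)) + 1/(1 - (1/(1 - x))) + ((1/(1 - x)) - 1)/(1/(1 - x)), which simplifies back to x + 1/(1 - x) + (x - 1)/x; check: E(5) = 111/20, E(-1/4) = 111/20.   [invariant]
(C) x/(1 - x)  ->  (1/(1 - x))/(1 - (1/(1 - x))) = -1/x; check: E(5) = -5/4 but E(-1/4) = -1/5.   [not invariant]
(D) x + 1/(x + 1) + (x + 1)/x  ->  (1/(1 - x)) + 1/((1/(1 - x)) + 1) + ((1/(1 - x)) + 1)/(1/(1 - x)) = (-x^3 + 6x^2 - 11x + 7)/(x^2 - 3x + 2); check: E(5) = 191/30 but E(-1/4) = -23/12.   [not invariant]

Only (B) is unchanged. Indeed f(f(x)) = 1/(1 - 1/(1-x)) = (1-x)/(-x) = (x-1)/x, so E(x) = x + f(x) + f(f(x)) is the sum over the whole 3-cycle; applying f just permutes the three terms cyclically (x -> f(x) -> f(f(x)) -> x), leaving the sum unchanged.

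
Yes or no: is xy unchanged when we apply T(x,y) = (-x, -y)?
Yes

Substitute T(x,y) = (-x, -y) into the expression and compare with the original.

Original: xy
After applying T: (-x)(-y) = xy

This is identical to the original xy, so the expression is invariant.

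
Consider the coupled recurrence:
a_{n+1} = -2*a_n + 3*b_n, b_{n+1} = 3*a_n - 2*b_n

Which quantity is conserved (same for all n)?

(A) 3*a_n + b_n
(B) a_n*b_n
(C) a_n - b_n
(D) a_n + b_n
D

Replace a_n by a_{n+1} = -2*a_n + 3*b_n and b_n by b_{n+1} = 3*a_n - 2*b_n in each option and simplify:
(A) 3*a_n + b_n  ->  3*(-2*a_n + 3*b_n) + (3*a_n - 2*b_n) = -3*a_n + 7*b_n   [not conserved]
(B) a_n*b_n  ->  (-2*a_n + 3*b_n)*(3*a_n - 2*b_n) = -6*a_n^2 + 13*a_n*b_n - 6*b_n^2   [not conserved]
(C) a_n - b_n  ->  (-2*a_n + 3*b_n) - (3*a_n - 2*b_n) = -5*a_n + 5*b_n   [not conserved]
(D) a_n + b_n  ->  (-2*a_n + 3*b_n) + (3*a_n - 2*b_n) = a_n + b_n   [conserved]

Only (D) a_n + b_n returns to itself after one step, so it is the conserved quantity.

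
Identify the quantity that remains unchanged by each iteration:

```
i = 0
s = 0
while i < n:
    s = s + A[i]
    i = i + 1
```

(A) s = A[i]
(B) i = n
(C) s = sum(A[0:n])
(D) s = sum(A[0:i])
D

A loop invariant must hold before the first iteration and be re-established by every execution of the body.

(D) s = sum(A[0:i]): Initially i = 0 and s = 0 = sum of the empty slice A[0:0]. If s = sum(A[0:i]) holds at the top of an iteration, the body sets s to sum(A[0:i]) + A[i] = sum(A[0:i+1]) and then i to i+1, so s = sum(A[0:i]) holds again. At exit i = n, giving s = sum(A[0:n]).

The other options fail:
(A) s = A[i]: after the first iteration s = A[0] but i = 1, so s = A[i] compares s with the wrong element (and fails in general).
(B) i = n: false initially (i = 0); it is the exit condition, not an invariant.
(C) s = sum(A[0:n]): false before the loop (s = 0, not the full sum) -- it only becomes true at exit.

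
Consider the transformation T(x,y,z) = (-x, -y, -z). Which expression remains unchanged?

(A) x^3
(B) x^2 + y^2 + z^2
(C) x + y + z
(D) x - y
B

Apply T(x,y,z) = (-x, -y, -z) to each option, i.e. replace (x, y, z) by the transformed coordinates.
Substitute the transformed coordinates into each option and compare with the original:
(A) x^3  ->  (-x)^3 = -x^3   [differs from x^3: not invariant]
(B) x^2 + y^2 + z^2  ->  (-x)^2 + (-y)^2 + (-z)^2 = x^2 + y^2 + z^2   [equals x^2 + y^2 + z^2: invariant]
(C) x + y + z  ->  (-x) + (-y) + (-z) = -x - y - z   [differs from x + y + z: not invariant]
(D) x - y  ->  (-x) - (-y) = -x + y   [differs from x - y: not invariant]

Only option (B), x^2 + y^2 + z^2, is unchanged by the transformation.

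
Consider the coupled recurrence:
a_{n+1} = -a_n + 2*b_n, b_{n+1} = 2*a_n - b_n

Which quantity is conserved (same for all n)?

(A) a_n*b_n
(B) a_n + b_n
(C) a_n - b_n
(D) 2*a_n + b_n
B

Replace a_n by a_{n+1} = -a_n + 2*b_n and b_n by b_{n+1} = 2*a_n - b_n in each option and simplify:
(A) a_n*b_n  ->  (-a_n + 2*b_n)*(2*a_n - b_n) = -2*a_n^2 + 5*a_n*b_n - 2*b_n^2   [not conserved]
(B) a_n + b_n  ->  (-a_n + 2*b_n) + (2*a_n - b_n) = a_n + b_n   [conserved]
(C) a_n - b_n  ->  (-a_n + 2*b_n) - (2*a_n - b_n) = -3*a_n + 3*b_n   [not conserved]
(D) 2*a_n + b_n  ->  2*(-a_n + 2*b_n) + (2*a_n - b_n) = 3*b_n   [not conserved]

Only (B) a_n + b_n returns to itself after one step, so it is the conserved quantity.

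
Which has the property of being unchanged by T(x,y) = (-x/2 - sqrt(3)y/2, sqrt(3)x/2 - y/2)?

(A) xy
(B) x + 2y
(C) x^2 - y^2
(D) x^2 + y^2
D

An expression E(x,y) is invariant under T if E(T(x,y)) = E(x,y). Here T(x,y) = (-x/2 - sqrt(3)y/2, sqrt(3)x/2 - y/2).
Substitute the transformed coordinates into each option and compare with the original:
(A) xy  ->  (-x/2 - sqrt(3)y/2)(sqrt(3)x/2 - y/2) = -sqrt(3)x^2/4 - xy/2 + sqrt(3)y^2/4   [differs from xy: not invariant]
(B) x + 2y  ->  (-x/2 - sqrt(3)y/2) + 2(sqrt(3)x/2 - y/2) = -x/2 + sqrt(3)x - y - sqrt(3)y/2   [differs from x + 2y: not invariant]
(C) x^2 - y^2  ->  (-x/2 - sqrt(3)y/2)^2 - (sqrt(3)x/2 - y/2)^2 = -x^2/2 + sqrt(3)xy + y^2/2   [differs from x^2 - y^2: not invariant]
(D) x^2 + y^2  ->  (-x/2 - sqrt(3)y/2)^2 + (sqrt(3)x/2 - y/2)^2 = x^2 + y^2   [equals x^2 + y^2: invariant]

Only option (D), x^2 + y^2, is unchanged by the transformation.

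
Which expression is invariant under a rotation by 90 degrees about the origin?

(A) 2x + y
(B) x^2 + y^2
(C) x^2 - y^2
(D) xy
B

A rotation by 90 degrees sends (x, y) to (-y, x).
Substitute the transformed coordinates into each option and compare with the original:
(A) 2x + y  ->  2(-y) + (x) = x - 2y   [differs from 2x + y: not invariant]
(B) x^2 + y^2  ->  (-y)^2 + (x)^2 = x^2 + y^2   [equals x^2 + y^2: invariant]
(C) x^2 - y^2  ->  (-y)^2 - (x)^2 = -x^2 + y^2   [differs from x^2 - y^2: not invariant]
(D) xy  ->  (-y)(x) = -xy   [differs from xy: not invariant]

Only option (B), x^2 + y^2, is unchanged by the transformation.
Geometrically, x^2 + y^2 is the squared distance from the origin, which every rotation about the origin preserves.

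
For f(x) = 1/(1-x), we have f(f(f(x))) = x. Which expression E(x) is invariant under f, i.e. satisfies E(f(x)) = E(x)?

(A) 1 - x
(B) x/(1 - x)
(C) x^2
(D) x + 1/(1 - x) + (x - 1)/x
D

Replace x by f(x) = 1/(1 - x) in each option and simplify. As a quick numerical cross-check, also compare E(4) with E(f(4)) = E(-1/3).

(A) 1 - x  ->  1 - (1/(1 - x)) = x/(x - 1); check: E(4) = -3 but E(-1/3) = 4/3.   [not invariant]
(B) x/(1 - x)  ->  (1/(1 - x))/(1 - (1/(1 - x))) = -1/x; check: E(4) = -4/3 but E(-1/3) = -1/4.   [not invariant]
(C) x^2  ->  (1/(1 - x))^2 = (x - 1)^(-2); check: E(4) = 16 but E(-1/3) = 1/9.   [not invariant]
(D) x + 1/(1 - x) + (x - 1)/x  ->  (1/(1 - x)) + 1/(1 - (1/(1 - x))) + ((1/(1 - x)) - 1)/(1/(1 - x)), which simplifies back to x + 1/(1 - x) + (x - 1)/x; check: E(4) = 53/12, E(-1/3) = 53/12.   [invariant]

Only (D) is unchanged. Indeed f(f(x)) = 1/(1 - 1/(1-x)) = (1-x)/(-x) = (x-1)/x, so E(x) = x + f(x) + f(f(x)) is the sum over the whole 3-cycle; applying f just permutes the three terms cyclically (x -> f(x) -> f(f(x)) -> x), leaving the sum unchanged.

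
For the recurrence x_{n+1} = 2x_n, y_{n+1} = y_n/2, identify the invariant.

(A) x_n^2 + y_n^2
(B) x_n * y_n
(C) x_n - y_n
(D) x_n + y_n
B

For the recurrence x_{n+1} = 2x_n, y_{n+1} = y_n/2:

x_{n+1} * y_{n+1} = (2x_n) * (y_n/2) = x_n * y_n
The product is conserved.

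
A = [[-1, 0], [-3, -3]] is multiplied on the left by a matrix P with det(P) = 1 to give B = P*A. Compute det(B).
3

By the multiplicative property of determinants, det(B) = det(P*A) = det(P) * det(A) = det(A),
so the determinant is invariant under multiplication by any determinant-1 matrix; we just need det(A).

det(A) = (-1)(-3) - (0)(-3) = 3 - 0 = 3

Therefore det(B) = 1 * 3 = 3.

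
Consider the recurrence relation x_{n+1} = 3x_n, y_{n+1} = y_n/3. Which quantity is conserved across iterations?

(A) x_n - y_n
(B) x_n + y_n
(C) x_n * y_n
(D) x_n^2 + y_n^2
C

For the recurrence x_{n+1} = 3x_n, y_{n+1} = y_n/3:

x_{n+1} * y_{n+1} = (3x_n) * (y_n/3) = x_n * y_n
The product is conserved.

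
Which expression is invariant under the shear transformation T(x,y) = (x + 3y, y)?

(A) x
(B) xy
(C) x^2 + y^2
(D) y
D

Under the shear T(x,y) = (x + 3y, y):
Substitute the transformed coordinates into each option and compare with the original:
(A) x  ->  (x + 3y) = x + 3y   [differs from x: not invariant]
(B) xy  ->  (x + 3y)(y) = xy + 3y^2   [differs from xy: not invariant]
(C) x^2 + y^2  ->  (x + 3y)^2 + (y)^2 = x^2 + 6xy + 10y^2   [differs from x^2 + y^2: not invariant]
(D) y  ->  (y) = y   [equals y: invariant]

Only option (D), y, is unchanged by the transformation.
A horizontal shear moves points parallel to the x-axis, so the y-coordinate (and any function of y alone) is unchanged.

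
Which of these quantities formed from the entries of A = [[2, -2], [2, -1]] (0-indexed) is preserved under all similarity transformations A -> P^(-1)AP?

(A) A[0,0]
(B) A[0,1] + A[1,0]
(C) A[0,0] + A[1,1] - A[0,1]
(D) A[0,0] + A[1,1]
D

A[0,0] + A[1,1] is the trace of A. By the cyclic property of the trace, tr(P^(-1)AP) = tr(APP^(-1)) = tr(A), so it is the same for every matrix similar to A.

The other combinations are not similarity invariants. For example, take P = [[1, 1], [1, 2]] (det P = 1), so P^(-1) = [[2, -1], [-1, 1]] and
B = P^(-1)AP = [[-1, -4], [1, 2]].
Evaluating each option on A and on B:
(A) A[0,0]: 2 for A, -1 for B -> changes
(B) A[0,1] + A[1,0]: 0 for A, -3 for B -> changes
(C) A[0,0] + A[1,1] - A[0,1]: 3 for A, 5 for B -> changes
(D) A[0,0] + A[1,1]: 1 for A, 1 for B -> unchanged

Only (D) A[0,0] + A[1,1] = 1 survives (and it does so for every P, not just this one), so it is the invariant.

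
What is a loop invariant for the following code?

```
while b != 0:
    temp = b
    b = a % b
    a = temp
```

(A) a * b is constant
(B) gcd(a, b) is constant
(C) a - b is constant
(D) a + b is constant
B

A loop invariant must hold before the first iteration and be re-established by every execution of the body.

(B) gcd(a, b) is constant: One iteration replaces (a, b) by (b, a mod b). Since a mod b = a - q*b for an integer q, any common divisor of a and b divides b and a mod b, and conversely; hence gcd(b, a mod b) = gcd(a, b). For instance (40, 11) -> (11, 7) keeps gcd = 1. At exit b = 0 and a = gcd of the original inputs.

The other options fail:
(A) a * b is constant: e.g. (a, b) = (40, 11) -> (11, 7): the product goes from 440 to 77.
(C) a - b is constant: e.g. (a, b) = (40, 11) -> (11, 7): the difference goes from 29 to 4.
(D) a + b is constant: e.g. (a, b) = (40, 11) -> (11, 7): the sum goes from 51 to 18.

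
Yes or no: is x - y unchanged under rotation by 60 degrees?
No

Applying rotation by 60 degrees: x' = x*cos(60 degrees) - y*sin(60 degrees) = x/2 - sqrt(3)y/2, y' = x*sin(60 degrees) + y*cos(60 degrees) = sqrt(3)x/2 + y/2

Substituting into x - y:
(x/2 - sqrt(3)y/2) - (sqrt(3)x/2 + y/2)
= -sqrt(3)x/2 + x/2 - sqrt(3)y/2 - y/2

This differs from the original expression x - y, so it is NOT invariant.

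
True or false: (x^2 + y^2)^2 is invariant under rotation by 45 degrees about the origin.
True

Applying rotation by 45 degrees: x' = x*cos(45 degrees) - y*sin(45 degrees) = sqrt(2)x/2 - sqrt(2)y/2, y' = x*sin(45 degrees) + y*cos(45 degrees) = sqrt(2)x/2 + sqrt(2)y/2

Substituting into (x^2 + y^2)^2:
((sqrt(2)x/2 - sqrt(2)y/2)^2 + (sqrt(2)x/2 + sqrt(2)y/2)^2)^2
= x^4 + 2x^2y^2 + y^4 = (x^2 + y^2)^2

This equals the original expression (x^2 + y^2)^2, so it IS invariant.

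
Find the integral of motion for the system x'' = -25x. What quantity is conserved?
E = (x')^2 + 25x^2

Multiply the equation by x':
x' * x'' = -25x * x'
The left side is d/dt[(x')^2/2] and the right side is d/dt[-25x^2/2], so
d/dt[(x')^2/2 + 25x^2/2] = 0, i.e. (x')^2/2 + 25x^2/2 = constant.
Multiplying by 2, the integral of motion is E = (x')^2 + 25x^2.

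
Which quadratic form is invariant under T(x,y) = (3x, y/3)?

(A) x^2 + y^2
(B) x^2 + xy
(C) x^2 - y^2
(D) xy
D

T multiplies x by 3 and divides y by 3.
Substitute the transformed coordinates into each option and compare with the original:
(A) x^2 + y^2  ->  (3x)^2 + (y/3)^2 = 9x^2 + y^2/9   [differs from x^2 + y^2: not invariant]
(B) x^2 + xy  ->  (3x)^2 + (3x)(y/3) = 9x^2 + xy   [differs from x^2 + xy: not invariant]
(C) x^2 - y^2  ->  (3x)^2 - (y/3)^2 = 9x^2 - y^2/9   [differs from x^2 - y^2: not invariant]
(D) xy  ->  (3x)(y/3) = xy   [equals xy: invariant]

Only option (D), xy, is unchanged by the transformation.
The factors 3 and 1/3 cancel only in the pure product xy.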